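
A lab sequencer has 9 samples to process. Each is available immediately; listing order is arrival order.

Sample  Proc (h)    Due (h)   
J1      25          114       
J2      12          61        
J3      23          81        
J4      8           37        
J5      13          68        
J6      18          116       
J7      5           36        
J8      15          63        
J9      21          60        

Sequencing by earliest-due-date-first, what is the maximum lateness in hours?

24

EDD (increasing due date): J7 J4 J9 J2 J8 J5 J3 J1 J6.
J7: 0→5, due 36, lateness -31
J4: 5→13, due 37, lateness -24
J9: 13→34, due 60, lateness -26
J2: 34→46, due 61, lateness -15
J8: 46→61, due 63, lateness -2
J5: 61→74, due 68, lateness 6
J3: 74→97, due 81, lateness 16
J1: 97→122, due 114, lateness 8
J6: 122→140, due 116, lateness 24
Maximum = 24.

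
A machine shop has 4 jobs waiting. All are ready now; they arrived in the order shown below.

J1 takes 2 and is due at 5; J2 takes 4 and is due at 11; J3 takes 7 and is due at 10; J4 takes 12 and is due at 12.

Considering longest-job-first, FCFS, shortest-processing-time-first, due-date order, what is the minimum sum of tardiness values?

LPT (decreasing processing time): J4 J3 J2 J1.
J4: 0→12, due 12, tardiness 0
J3: 12→19, due 10, tardiness 9
J2: 19→23, due 11, tardiness 12
J1: 23→25, due 5, tardiness 20
Sum = 0+9+12+20 = 41.
FIFO (arrival order): J1 J2 J3 J4.
J1: 0→2, due 5, tardiness 0
J2: 2→6, due 11, tardiness 0
J3: 6→13, due 10, tardiness 3
J4: 13→25, due 12, tardiness 13
Sum = 0+0+3+13 = 16.
SPT (increasing processing time): J1 J2 J3 J4.
J1: 0→2, due 5, tardiness 0
J2: 2→6, due 11, tardiness 0
J3: 6→13, due 10, tardiness 3
J4: 13→25, due 12, tardiness 13
Sum = 0+0+3+13 = 16.
EDD (increasing due date): J1 J3 J2 J4.
J1: 0→2, due 5, tardiness 0
J3: 2→9, due 10, tardiness 0
J2: 9→13, due 11, tardiness 2
J4: 13→25, due 12, tardiness 13
Sum = 0+0+2+13 = 15.
LPT 41, FIFO 16, SPT 16, EDD 15 → minimum 15.

15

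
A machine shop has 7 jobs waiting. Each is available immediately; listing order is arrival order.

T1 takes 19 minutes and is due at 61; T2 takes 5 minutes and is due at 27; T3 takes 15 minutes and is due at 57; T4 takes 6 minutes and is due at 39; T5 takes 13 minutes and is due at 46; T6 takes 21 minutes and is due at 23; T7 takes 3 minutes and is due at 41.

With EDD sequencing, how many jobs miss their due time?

3

EDD (increasing due date): T6 T2 T4 T7 T5 T3 T1.
T6: 0→21, due 23, tardiness 0
T2: 21→26, due 27, tardiness 0
T4: 26→32, due 39, tardiness 0
T7: 32→35, due 41, tardiness 0
T5: 35→48, due 46, tardiness 2
T3: 48→63, due 57, tardiness 6
T1: 63→82, due 61, tardiness 21
Late jobs: 3.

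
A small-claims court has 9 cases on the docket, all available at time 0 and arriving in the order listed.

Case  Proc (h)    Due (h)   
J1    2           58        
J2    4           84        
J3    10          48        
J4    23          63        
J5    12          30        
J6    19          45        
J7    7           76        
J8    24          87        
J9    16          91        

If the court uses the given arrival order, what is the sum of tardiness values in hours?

87

FIFO (arrival order): J1 J2 J3 J4 J5 J6 J7 J8 J9.
J1: 0→2, due 58, tardiness 0
J2: 2→6, due 84, tardiness 0
J3: 6→16, due 48, tardiness 0
J4: 16→39, due 63, tardiness 0
J5: 39→51, due 30, tardiness 21
J6: 51→70, due 45, tardiness 25
J7: 70→77, due 76, tardiness 1
J8: 77→101, due 87, tardiness 14
J9: 101→117, due 91, tardiness 26
Sum = 0+0+0+0+21+25+1+14+26 = 87.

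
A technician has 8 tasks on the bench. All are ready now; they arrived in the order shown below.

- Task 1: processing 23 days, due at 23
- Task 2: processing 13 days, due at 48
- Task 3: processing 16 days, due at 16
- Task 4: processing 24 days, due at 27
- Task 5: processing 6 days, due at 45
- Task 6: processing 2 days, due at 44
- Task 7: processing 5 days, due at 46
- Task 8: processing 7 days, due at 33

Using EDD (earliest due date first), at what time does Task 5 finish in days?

EDD (increasing due date): Task 3 Task 1 Task 4 Task 8 Task 6 Task 5 Task 7 Task 2.
Task 3: 0→16
Task 1: 16→39
Task 4: 39→63
Task 8: 63→70
Task 6: 70→72
Task 5: 72→78

78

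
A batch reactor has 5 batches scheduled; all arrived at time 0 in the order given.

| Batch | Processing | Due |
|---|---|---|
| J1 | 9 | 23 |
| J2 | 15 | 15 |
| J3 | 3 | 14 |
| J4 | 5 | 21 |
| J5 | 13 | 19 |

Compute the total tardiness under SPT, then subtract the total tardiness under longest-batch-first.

SPT (increasing processing time): J3 J4 J1 J5 J2.
J3: 0→3, due 14, tardiness 0
J4: 3→8, due 21, tardiness 0
J1: 8→17, due 23, tardiness 0
J5: 17→30, due 19, tardiness 11
J2: 30→45, due 15, tardiness 30
Sum = 0+0+0+11+30 = 41.
LPT (decreasing processing time): J2 J5 J1 J4 J3.
J2: 0→15, due 15, tardiness 0
J5: 15→28, due 19, tardiness 9
J1: 28→37, due 23, tardiness 14
J4: 37→42, due 21, tardiness 21
J3: 42→45, due 14, tardiness 31
Sum = 0+9+14+21+31 = 75.
Difference = 41 − 75 = -34.

-34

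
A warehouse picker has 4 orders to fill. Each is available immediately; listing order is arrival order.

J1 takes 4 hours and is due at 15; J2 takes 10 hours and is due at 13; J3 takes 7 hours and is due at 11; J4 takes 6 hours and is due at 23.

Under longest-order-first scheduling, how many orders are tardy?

2

LPT (decreasing processing time): J2 J3 J4 J1.
J2: 0→10, due 13, tardiness 0
J3: 10→17, due 11, tardiness 6
J4: 17→23, due 23, tardiness 0
J1: 23→27, due 15, tardiness 12
Late orders: 2.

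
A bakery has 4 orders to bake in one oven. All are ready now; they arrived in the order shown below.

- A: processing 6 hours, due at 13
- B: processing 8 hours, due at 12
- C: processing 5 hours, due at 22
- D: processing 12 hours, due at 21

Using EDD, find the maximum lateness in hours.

EDD (increasing due date): B A D C.
B: 0→8, due 12, lateness -4
A: 8→14, due 13, lateness 1
D: 14→26, due 21, lateness 5
C: 26→31, due 22, lateness 9
Maximum = 9.

9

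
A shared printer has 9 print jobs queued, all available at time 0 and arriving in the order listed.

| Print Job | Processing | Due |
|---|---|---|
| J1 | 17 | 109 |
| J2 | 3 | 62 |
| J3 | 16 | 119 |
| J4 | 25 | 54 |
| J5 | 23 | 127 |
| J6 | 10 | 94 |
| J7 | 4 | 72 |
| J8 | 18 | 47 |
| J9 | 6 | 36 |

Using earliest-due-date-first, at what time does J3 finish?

99

EDD (increasing due date): J9 J8 J4 J2 J7 J6 J1 J3 J5.
J9: 0→6
J8: 6→24
J4: 24→49
J2: 49→52
J7: 52→56
J6: 56→66
J1: 66→83
J3: 83→99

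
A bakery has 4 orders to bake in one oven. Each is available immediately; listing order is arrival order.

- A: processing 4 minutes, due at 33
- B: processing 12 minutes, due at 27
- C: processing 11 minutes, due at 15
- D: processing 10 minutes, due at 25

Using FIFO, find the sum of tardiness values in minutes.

24

FIFO (arrival order): A B C D.
A: 0→4, due 33, tardiness 0
B: 4→16, due 27, tardiness 0
C: 16→27, due 15, tardiness 12
D: 27→37, due 25, tardiness 12
Sum = 0+0+12+12 = 24.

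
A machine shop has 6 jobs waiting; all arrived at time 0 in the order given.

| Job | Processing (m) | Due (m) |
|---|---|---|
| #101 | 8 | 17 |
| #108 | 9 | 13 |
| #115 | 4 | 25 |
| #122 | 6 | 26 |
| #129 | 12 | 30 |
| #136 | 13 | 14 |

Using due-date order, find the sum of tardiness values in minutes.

66

EDD (increasing due date): #108 #136 #101 #115 #122 #129.
#108: 0→9, due 13, tardiness 0
#136: 9→22, due 14, tardiness 8
#101: 22→30, due 17, tardiness 13
#115: 30→34, due 25, tardiness 9
#122: 34→40, due 26, tardiness 14
#129: 40→52, due 30, tardiness 22
Sum = 0+8+13+9+14+22 = 66.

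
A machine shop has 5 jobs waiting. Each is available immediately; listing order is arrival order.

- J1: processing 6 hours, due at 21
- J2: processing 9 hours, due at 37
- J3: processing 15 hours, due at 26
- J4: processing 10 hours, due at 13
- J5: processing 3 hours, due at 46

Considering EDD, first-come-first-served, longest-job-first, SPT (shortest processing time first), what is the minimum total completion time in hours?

EDD (increasing due date): J4 J1 J3 J2 J5.
J4: 0→10
J1: 10→16
J3: 16→31
J2: 31→40
J5: 40→43
Sum = 10+16+31+40+43 = 140.
FIFO (arrival order): J1 J2 J3 J4 J5.
J1: 0→6
J2: 6→15
J3: 15→30
J4: 30→40
J5: 40→43
Sum = 6+15+30+40+43 = 134.
LPT (decreasing processing time): J3 J4 J2 J1 J5.
J3: 0→15
J4: 15→25
J2: 25→34
J1: 34→40
J5: 40→43
Sum = 15+25+34+40+43 = 157.
SPT (increasing processing time): J5 J1 J2 J4 J3.
J5: 0→3
J1: 3→9
J2: 9→18
J4: 18→28
J3: 28→43
Sum = 3+9+18+28+43 = 101.
EDD 140, FIFO 134, LPT 157, SPT 101 → minimum 101.

101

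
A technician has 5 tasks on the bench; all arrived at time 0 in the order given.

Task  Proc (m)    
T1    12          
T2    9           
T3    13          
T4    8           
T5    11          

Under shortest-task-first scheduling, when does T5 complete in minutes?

28

SPT (increasing processing time): T4 T2 T5 T1 T3.
T4: 0→8
T2: 8→17
T5: 17→28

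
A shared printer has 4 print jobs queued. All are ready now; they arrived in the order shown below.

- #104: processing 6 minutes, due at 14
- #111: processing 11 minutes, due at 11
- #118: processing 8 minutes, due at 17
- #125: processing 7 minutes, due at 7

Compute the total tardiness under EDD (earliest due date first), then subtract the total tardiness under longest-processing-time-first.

-7

EDD (increasing due date): #125 #111 #104 #118.
#125: 0→7, due 7, tardiness 0
#111: 7→18, due 11, tardiness 7
#104: 18→24, due 14, tardiness 10
#118: 24→32, due 17, tardiness 15
Sum = 0+7+10+15 = 32.
LPT (decreasing processing time): #111 #118 #125 #104.
#111: 0→11, due 11, tardiness 0
#118: 11→19, due 17, tardiness 2
#125: 19→26, due 7, tardiness 19
#104: 26→32, due 14, tardiness 18
Sum = 0+2+19+18 = 39.
Difference = 32 − 39 = -7.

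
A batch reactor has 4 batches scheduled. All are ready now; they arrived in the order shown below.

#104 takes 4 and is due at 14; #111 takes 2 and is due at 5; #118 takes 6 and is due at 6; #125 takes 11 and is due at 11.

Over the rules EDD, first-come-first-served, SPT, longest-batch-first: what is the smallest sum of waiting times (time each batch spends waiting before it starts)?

20

EDD (increasing due date): #111 #118 #125 #104.
#111: waits 0, runs 0→2
#118: waits 2, runs 2→8
#125: waits 8, runs 8→19
#104: waits 19, runs 19→23
Sum = 0+2+8+19 = 29.
FIFO (arrival order): #104 #111 #118 #125.
#104: waits 0, runs 0→4
#111: waits 4, runs 4→6
#118: waits 6, runs 6→12
#125: waits 12, runs 12→23
Sum = 0+4+6+12 = 22.
SPT (increasing processing time): #111 #104 #118 #125.
#111: waits 0, runs 0→2
#104: waits 2, runs 2→6
#118: waits 6, runs 6→12
#125: waits 12, runs 12→23
Sum = 0+2+6+12 = 20.
LPT (decreasing processing time): #125 #118 #104 #111.
#125: waits 0, runs 0→11
#118: waits 11, runs 11→17
#104: waits 17, runs 17→21
#111: waits 21, runs 21→23
Sum = 0+11+17+21 = 49.
EDD 29, FIFO 22, SPT 20, LPT 49 → minimum 20.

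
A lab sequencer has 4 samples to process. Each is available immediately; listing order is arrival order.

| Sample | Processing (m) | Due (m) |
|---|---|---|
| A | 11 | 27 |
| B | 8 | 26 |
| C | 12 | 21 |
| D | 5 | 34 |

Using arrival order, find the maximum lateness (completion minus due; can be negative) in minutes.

10

FIFO (arrival order): A B C D.
A: 0→11, due 27, lateness -16
B: 11→19, due 26, lateness -7
C: 19→31, due 21, lateness 10
D: 31→36, due 34, lateness 2
Maximum = 10.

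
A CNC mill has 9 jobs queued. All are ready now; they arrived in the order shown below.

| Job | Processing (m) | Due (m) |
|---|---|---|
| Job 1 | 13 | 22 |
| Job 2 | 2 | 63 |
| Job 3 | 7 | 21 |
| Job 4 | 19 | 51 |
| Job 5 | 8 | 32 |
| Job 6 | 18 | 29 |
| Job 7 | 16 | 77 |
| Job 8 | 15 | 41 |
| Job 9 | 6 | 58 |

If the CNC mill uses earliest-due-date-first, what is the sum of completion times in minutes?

530

EDD (increasing due date): Job 3 Job 1 Job 6 Job 5 Job 8 Job 4 Job 9 Job 2 Job 7.
Job 3: 0→7
Job 1: 7→20
Job 6: 20→38
Job 5: 38→46
Job 8: 46→61
Job 4: 61→80
Job 9: 80→86
Job 2: 86→88
Job 7: 88→104
Sum = 7+20+38+46+61+80+86+88+104 = 530.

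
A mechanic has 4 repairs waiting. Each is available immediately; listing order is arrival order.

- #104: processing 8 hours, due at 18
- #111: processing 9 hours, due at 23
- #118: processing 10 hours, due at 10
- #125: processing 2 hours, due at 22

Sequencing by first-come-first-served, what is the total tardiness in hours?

24

FIFO (arrival order): #104 #111 #118 #125.
#104: 0→8, due 18, tardiness 0
#111: 8→17, due 23, tardiness 0
#118: 17→27, due 10, tardiness 17
#125: 27→29, due 22, tardiness 7
Sum = 0+0+17+7 = 24.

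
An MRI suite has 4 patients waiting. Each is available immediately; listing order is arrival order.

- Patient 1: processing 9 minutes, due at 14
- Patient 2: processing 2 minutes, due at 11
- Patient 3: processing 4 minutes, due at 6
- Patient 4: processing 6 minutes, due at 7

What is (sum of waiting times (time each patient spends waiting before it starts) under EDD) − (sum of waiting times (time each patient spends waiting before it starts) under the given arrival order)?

-9

EDD (increasing due date): Patient 3 Patient 4 Patient 2 Patient 1.
Patient 3: waits 0, runs 0→4
Patient 4: waits 4, runs 4→10
Patient 2: waits 10, runs 10→12
Patient 1: waits 12, runs 12→21
Sum = 0+4+10+12 = 26.
FIFO (arrival order): Patient 1 Patient 2 Patient 3 Patient 4.
Patient 1: waits 0, runs 0→9
Patient 2: waits 9, runs 9→11
Patient 3: waits 11, runs 11→15
Patient 4: waits 15, runs 15→21
Sum = 0+9+11+15 = 35.
Difference = 26 − 35 = -9.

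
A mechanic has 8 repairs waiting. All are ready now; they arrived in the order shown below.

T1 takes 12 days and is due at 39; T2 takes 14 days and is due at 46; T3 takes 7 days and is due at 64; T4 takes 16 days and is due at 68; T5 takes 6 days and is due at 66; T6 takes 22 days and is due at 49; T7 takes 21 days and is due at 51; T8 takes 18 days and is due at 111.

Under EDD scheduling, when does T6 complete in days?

EDD (increasing due date): T1 T2 T6 T7 T3 T5 T4 T8.
T1: 0→12
T2: 12→26
T6: 26→48

48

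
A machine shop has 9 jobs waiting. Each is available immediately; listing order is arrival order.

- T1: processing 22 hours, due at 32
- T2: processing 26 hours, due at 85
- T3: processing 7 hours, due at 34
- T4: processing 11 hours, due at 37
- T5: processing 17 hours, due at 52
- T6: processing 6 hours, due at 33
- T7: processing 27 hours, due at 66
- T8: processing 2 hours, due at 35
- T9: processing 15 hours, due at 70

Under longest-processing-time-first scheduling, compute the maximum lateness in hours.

LPT (decreasing processing time): T7 T2 T1 T5 T9 T4 T3 T6 T8.
T7: 0→27, due 66, lateness -39
T2: 27→53, due 85, lateness -32
T1: 53→75, due 32, lateness 43
T5: 75→92, due 52, lateness 40
T9: 92→107, due 70, lateness 37
T4: 107→118, due 37, lateness 81
T3: 118→125, due 34, lateness 91
T6: 125→131, due 33, lateness 98
T8: 131→133, due 35, lateness 98
Maximum = 98.

98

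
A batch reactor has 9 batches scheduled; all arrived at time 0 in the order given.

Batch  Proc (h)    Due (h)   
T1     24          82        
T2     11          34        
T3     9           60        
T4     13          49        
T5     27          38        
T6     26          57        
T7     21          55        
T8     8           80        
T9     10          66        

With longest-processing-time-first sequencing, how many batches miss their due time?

LPT (decreasing processing time): T5 T6 T1 T7 T4 T2 T9 T3 T8.
T5: 0→27, due 38, tardiness 0
T6: 27→53, due 57, tardiness 0
T1: 53→77, due 82, tardiness 0
T7: 77→98, due 55, tardiness 43
T4: 98→111, due 49, tardiness 62
T2: 111→122, due 34, tardiness 88
T9: 122→132, due 66, tardiness 66
T3: 132→141, due 60, tardiness 81
T8: 141→149, due 80, tardiness 69
Late batches: 6.

6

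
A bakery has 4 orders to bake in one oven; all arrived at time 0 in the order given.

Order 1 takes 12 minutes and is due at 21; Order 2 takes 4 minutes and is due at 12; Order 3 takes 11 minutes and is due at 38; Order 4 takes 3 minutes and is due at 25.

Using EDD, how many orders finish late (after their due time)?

EDD (increasing due date): Order 2 Order 1 Order 4 Order 3.
Order 2: 0→4, due 12, tardiness 0
Order 1: 4→16, due 21, tardiness 0
Order 4: 16→19, due 25, tardiness 0
Order 3: 19→30, due 38, tardiness 0
Late orders: 0.

0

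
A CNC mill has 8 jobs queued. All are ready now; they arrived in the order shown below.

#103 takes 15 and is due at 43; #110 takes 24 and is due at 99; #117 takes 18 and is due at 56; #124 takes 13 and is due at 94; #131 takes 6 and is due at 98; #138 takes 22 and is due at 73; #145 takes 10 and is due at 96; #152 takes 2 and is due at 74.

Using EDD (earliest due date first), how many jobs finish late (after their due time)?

EDD (increasing due date): #103 #117 #138 #152 #124 #145 #131 #110.
#103: 0→15, due 43, tardiness 0
#117: 15→33, due 56, tardiness 0
#138: 33→55, due 73, tardiness 0
#152: 55→57, due 74, tardiness 0
#124: 57→70, due 94, tardiness 0
#145: 70→80, due 96, tardiness 0
#131: 80→86, due 98, tardiness 0
#110: 86→110, due 99, tardiness 11
Late jobs: 1.

1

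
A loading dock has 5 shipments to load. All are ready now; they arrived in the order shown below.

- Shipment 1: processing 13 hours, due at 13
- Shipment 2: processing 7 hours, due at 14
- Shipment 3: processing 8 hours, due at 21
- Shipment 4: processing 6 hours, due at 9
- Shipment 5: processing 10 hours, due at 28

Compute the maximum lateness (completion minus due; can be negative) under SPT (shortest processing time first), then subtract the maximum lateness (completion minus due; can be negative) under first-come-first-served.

6

SPT (increasing processing time): Shipment 4 Shipment 2 Shipment 3 Shipment 5 Shipment 1.
Shipment 4: 0→6, due 9, lateness -3
Shipment 2: 6→13, due 14, lateness -1
Shipment 3: 13→21, due 21, lateness 0
Shipment 5: 21→31, due 28, lateness 3
Shipment 1: 31→44, due 13, lateness 31
Maximum = 31.
FIFO (arrival order): Shipment 1 Shipment 2 Shipment 3 Shipment 4 Shipment 5.
Shipment 1: 0→13, due 13, lateness 0
Shipment 2: 13→20, due 14, lateness 6
Shipment 3: 20→28, due 21, lateness 7
Shipment 4: 28→34, due 9, lateness 25
Shipment 5: 34→44, due 28, lateness 16
Maximum = 25.
Difference = 31 − 25 = 6.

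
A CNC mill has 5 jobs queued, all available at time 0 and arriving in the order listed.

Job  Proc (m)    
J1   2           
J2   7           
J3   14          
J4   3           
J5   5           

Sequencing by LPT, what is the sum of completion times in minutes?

121

LPT (decreasing processing time): J3 J2 J5 J4 J1.
J3: 0→14
J2: 14→21
J5: 21→26
J4: 26→29
J1: 29→31
Sum = 14+21+26+29+31 = 121.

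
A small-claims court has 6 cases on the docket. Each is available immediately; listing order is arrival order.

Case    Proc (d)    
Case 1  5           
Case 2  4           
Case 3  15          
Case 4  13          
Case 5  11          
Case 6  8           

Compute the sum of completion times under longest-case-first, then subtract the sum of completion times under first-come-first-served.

58

LPT (decreasing processing time): Case 3 Case 4 Case 5 Case 6 Case 1 Case 2.
Case 3: 0→15
Case 4: 15→28
Case 5: 28→39
Case 6: 39→47
Case 1: 47→52
Case 2: 52→56
Sum = 15+28+39+47+52+56 = 237.
FIFO (arrival order): Case 1 Case 2 Case 3 Case 4 Case 5 Case 6.
Case 1: 0→5
Case 2: 5→9
Case 3: 9→24
Case 4: 24→37
Case 5: 37→48
Case 6: 48→56
Sum = 5+9+24+37+48+56 = 179.
Difference = 237 − 179 = 58.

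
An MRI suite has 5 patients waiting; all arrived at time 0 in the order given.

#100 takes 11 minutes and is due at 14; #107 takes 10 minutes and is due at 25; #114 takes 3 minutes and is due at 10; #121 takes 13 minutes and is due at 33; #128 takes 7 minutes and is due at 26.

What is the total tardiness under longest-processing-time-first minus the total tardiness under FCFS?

32

LPT (decreasing processing time): #121 #100 #107 #128 #114.
#121: 0→13, due 33, tardiness 0
#100: 13→24, due 14, tardiness 10
#107: 24→34, due 25, tardiness 9
#128: 34→41, due 26, tardiness 15
#114: 41→44, due 10, tardiness 34
Sum = 0+10+9+15+34 = 68.
FIFO (arrival order): #100 #107 #114 #121 #128.
#100: 0→11, due 14, tardiness 0
#107: 11→21, due 25, tardiness 0
#114: 21→24, due 10, tardiness 14
#121: 24→37, due 33, tardiness 4
#128: 37→44, due 26, tardiness 18
Sum = 0+0+14+4+18 = 36.
Difference = 68 − 36 = 32.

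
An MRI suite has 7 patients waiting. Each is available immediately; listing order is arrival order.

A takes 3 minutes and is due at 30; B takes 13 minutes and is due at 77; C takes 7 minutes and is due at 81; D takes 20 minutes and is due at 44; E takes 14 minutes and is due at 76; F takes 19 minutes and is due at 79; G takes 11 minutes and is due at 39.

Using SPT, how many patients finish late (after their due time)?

1

SPT (increasing processing time): A C G B E F D.
A: 0→3, due 30, tardiness 0
C: 3→10, due 81, tardiness 0
G: 10→21, due 39, tardiness 0
B: 21→34, due 77, tardiness 0
E: 34→48, due 76, tardiness 0
F: 48→67, due 79, tardiness 0
D: 67→87, due 44, tardiness 43
Late patients: 1.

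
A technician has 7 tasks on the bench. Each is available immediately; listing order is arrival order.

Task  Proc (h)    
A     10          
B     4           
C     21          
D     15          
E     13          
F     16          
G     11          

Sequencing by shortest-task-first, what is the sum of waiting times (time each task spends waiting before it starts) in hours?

203

SPT (increasing processing time): B A G E D F C.
B: waits 0, runs 0→4
A: waits 4, runs 4→14
G: waits 14, runs 14→25
E: waits 25, runs 25→38
D: waits 38, runs 38→53
F: waits 53, runs 53→69
C: waits 69, runs 69→90
Sum = 0+4+14+25+38+53+69 = 203.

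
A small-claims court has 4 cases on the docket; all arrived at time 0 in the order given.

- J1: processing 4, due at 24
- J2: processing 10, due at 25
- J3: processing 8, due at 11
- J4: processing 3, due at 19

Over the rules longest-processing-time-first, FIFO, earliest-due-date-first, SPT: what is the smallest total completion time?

50

LPT (decreasing processing time): J2 J3 J1 J4.
J2: 0→10
J3: 10→18
J1: 18→22
J4: 22→25
Sum = 10+18+22+25 = 75.
FIFO (arrival order): J1 J2 J3 J4.
J1: 0→4
J2: 4→14
J3: 14→22
J4: 22→25
Sum = 4+14+22+25 = 65.
EDD (increasing due date): J3 J4 J1 J2.
J3: 0→8
J4: 8→11
J1: 11→15
J2: 15→25
Sum = 8+11+15+25 = 59.
SPT (increasing processing time): J4 J1 J3 J2.
J4: 0→3
J1: 3→7
J3: 7→15
J2: 15→25
Sum = 3+7+15+25 = 50.
LPT 75, FIFO 65, EDD 59, SPT 50 → minimum 50.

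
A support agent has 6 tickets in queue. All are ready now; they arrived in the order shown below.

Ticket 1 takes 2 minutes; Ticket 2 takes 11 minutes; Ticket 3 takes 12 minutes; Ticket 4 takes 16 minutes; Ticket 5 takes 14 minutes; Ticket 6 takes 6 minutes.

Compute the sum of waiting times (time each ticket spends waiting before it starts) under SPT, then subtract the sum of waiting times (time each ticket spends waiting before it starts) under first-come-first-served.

-31

SPT (increasing processing time): Ticket 1 Ticket 6 Ticket 2 Ticket 3 Ticket 5 Ticket 4.
Ticket 1: waits 0, runs 0→2
Ticket 6: waits 2, runs 2→8
Ticket 2: waits 8, runs 8→19
Ticket 3: waits 19, runs 19→31
Ticket 5: waits 31, runs 31→45
Ticket 4: waits 45, runs 45→61
Sum = 0+2+8+19+31+45 = 105.
FIFO (arrival order): Ticket 1 Ticket 2 Ticket 3 Ticket 4 Ticket 5 Ticket 6.
Ticket 1: waits 0, runs 0→2
Ticket 2: waits 2, runs 2→13
Ticket 3: waits 13, runs 13→25
Ticket 4: waits 25, runs 25→41
Ticket 5: waits 41, runs 41→55
Ticket 6: waits 55, runs 55→61
Sum = 0+2+13+25+41+55 = 136.
Difference = 105 − 136 = -31.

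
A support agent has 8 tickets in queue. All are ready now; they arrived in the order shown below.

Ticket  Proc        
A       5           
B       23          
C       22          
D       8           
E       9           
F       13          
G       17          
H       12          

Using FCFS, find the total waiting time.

FIFO (arrival order): A B C D E F G H.
A: waits 0, runs 0→5
B: waits 5, runs 5→28
C: waits 28, runs 28→50
D: waits 50, runs 50→58
E: waits 58, runs 58→67
F: waits 67, runs 67→80
G: waits 80, runs 80→97
H: waits 97, runs 97→109
Sum = 0+5+28+50+58+67+80+97 = 385.

385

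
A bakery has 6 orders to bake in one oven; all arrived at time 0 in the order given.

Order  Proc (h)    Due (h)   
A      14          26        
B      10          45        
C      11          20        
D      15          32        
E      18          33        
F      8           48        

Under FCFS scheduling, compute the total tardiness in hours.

FIFO (arrival order): A B C D E F.
A: 0→14, due 26, tardiness 0
B: 14→24, due 45, tardiness 0
C: 24→35, due 20, tardiness 15
D: 35→50, due 32, tardiness 18
E: 50→68, due 33, tardiness 35
F: 68→76, due 48, tardiness 28
Sum = 0+0+15+18+35+28 = 96.

96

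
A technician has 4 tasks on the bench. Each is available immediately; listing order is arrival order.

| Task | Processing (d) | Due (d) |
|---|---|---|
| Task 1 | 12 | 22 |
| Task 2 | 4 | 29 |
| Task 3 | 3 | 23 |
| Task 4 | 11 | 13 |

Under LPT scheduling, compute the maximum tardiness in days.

10

LPT (decreasing processing time): Task 1 Task 4 Task 2 Task 3.
Task 1: 0→12, due 22, tardiness 0
Task 4: 12→23, due 13, tardiness 10
Task 2: 23→27, due 29, tardiness 0
Task 3: 27→30, due 23, tardiness 7
Maximum = 10.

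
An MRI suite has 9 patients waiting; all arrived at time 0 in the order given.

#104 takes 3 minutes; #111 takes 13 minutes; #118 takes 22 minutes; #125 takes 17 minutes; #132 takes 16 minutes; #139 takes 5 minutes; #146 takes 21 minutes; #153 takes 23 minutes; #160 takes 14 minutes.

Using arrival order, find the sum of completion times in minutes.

FIFO (arrival order): #104 #111 #118 #125 #132 #139 #146 #153 #160.
#104: 0→3
#111: 3→16
#118: 16→38
#125: 38→55
#132: 55→71
#139: 71→76
#146: 76→97
#153: 97→120
#160: 120→134
Sum = 3+16+38+55+71+76+97+120+134 = 610.

610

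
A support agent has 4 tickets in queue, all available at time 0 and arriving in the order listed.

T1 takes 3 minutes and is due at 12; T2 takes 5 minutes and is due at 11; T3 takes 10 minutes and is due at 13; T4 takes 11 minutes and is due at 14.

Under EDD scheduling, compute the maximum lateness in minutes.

15

EDD (increasing due date): T2 T1 T3 T4.
T2: 0→5, due 11, lateness -6
T1: 5→8, due 12, lateness -4
T3: 8→18, due 13, lateness 5
T4: 18→29, due 14, lateness 15
Maximum = 15.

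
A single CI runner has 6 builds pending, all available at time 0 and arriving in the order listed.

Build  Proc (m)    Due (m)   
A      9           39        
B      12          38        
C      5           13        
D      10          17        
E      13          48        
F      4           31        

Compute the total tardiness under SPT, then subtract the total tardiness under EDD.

12

SPT (increasing processing time): F C A D B E.
F: 0→4, due 31, tardiness 0
C: 4→9, due 13, tardiness 0
A: 9→18, due 39, tardiness 0
D: 18→28, due 17, tardiness 11
B: 28→40, due 38, tardiness 2
E: 40→53, due 48, tardiness 5
Sum = 0+0+0+11+2+5 = 18.
EDD (increasing due date): C D F B A E.
C: 0→5, due 13, tardiness 0
D: 5→15, due 17, tardiness 0
F: 15→19, due 31, tardiness 0
B: 19→31, due 38, tardiness 0
A: 31→40, due 39, tardiness 1
E: 40→53, due 48, tardiness 5
Sum = 0+0+0+0+1+5 = 6.
Difference = 18 − 6 = 12.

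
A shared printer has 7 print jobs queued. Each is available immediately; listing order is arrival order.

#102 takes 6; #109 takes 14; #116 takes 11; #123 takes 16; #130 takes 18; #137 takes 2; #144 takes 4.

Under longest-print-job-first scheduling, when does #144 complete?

LPT (decreasing processing time): #130 #123 #109 #116 #102 #144 #137.
#130: 0→18
#123: 18→34
#109: 34→48
#116: 48→59
#102: 59→65
#144: 65→69

69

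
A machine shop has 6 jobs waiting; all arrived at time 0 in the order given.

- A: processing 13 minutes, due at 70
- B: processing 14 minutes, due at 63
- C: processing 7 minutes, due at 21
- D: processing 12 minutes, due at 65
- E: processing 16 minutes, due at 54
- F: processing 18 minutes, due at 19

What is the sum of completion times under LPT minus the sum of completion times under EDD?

28

LPT (decreasing processing time): F E B A D C.
F: 0→18
E: 18→34
B: 34→48
A: 48→61
D: 61→73
C: 73→80
Sum = 18+34+48+61+73+80 = 314.
EDD (increasing due date): F C E B D A.
F: 0→18
C: 18→25
E: 25→41
B: 41→55
D: 55→67
A: 67→80
Sum = 18+25+41+55+67+80 = 286.
Difference = 314 − 286 = 28.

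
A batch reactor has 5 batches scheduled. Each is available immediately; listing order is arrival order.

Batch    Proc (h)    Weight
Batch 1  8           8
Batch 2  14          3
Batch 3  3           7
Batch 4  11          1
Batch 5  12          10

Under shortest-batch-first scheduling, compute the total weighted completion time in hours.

SPT (increasing processing time): Batch 3 Batch 1 Batch 4 Batch 5 Batch 2.
Batch 3: finishes 3, weight 7, w·C = 21
Batch 1: finishes 11, weight 8, w·C = 88
Batch 4: finishes 22, weight 1, w·C = 22
Batch 5: finishes 34, weight 10, w·C = 340
Batch 2: finishes 48, weight 3, w·C = 144
Sum = 21+88+22+340+144 = 615.

615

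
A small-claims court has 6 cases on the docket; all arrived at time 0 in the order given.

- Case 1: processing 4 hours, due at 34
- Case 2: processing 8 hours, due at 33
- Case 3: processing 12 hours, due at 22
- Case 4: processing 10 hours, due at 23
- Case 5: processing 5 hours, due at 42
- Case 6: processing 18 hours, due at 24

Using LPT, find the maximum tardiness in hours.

LPT (decreasing processing time): Case 6 Case 3 Case 4 Case 2 Case 5 Case 1.
Case 6: 0→18, due 24, tardiness 0
Case 3: 18→30, due 22, tardiness 8
Case 4: 30→40, due 23, tardiness 17
Case 2: 40→48, due 33, tardiness 15
Case 5: 48→53, due 42, tardiness 11
Case 1: 53→57, due 34, tardiness 23
Maximum = 23.

23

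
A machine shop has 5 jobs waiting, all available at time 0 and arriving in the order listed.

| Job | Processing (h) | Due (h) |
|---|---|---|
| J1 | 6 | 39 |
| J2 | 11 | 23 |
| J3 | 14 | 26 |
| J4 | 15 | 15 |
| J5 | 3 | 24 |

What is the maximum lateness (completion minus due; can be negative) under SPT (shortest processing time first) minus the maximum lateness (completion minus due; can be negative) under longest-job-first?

9

SPT (increasing processing time): J5 J1 J2 J3 J4.
J5: 0→3, due 24, lateness -21
J1: 3→9, due 39, lateness -30
J2: 9→20, due 23, lateness -3
J3: 20→34, due 26, lateness 8
J4: 34→49, due 15, lateness 34
Maximum = 34.
LPT (decreasing processing time): J4 J3 J2 J1 J5.
J4: 0→15, due 15, lateness 0
J3: 15→29, due 26, lateness 3
J2: 29→40, due 23, lateness 17
J1: 40→46, due 39, lateness 7
J5: 46→49, due 24, lateness 25
Maximum = 25.
Difference = 34 − 25 = 9.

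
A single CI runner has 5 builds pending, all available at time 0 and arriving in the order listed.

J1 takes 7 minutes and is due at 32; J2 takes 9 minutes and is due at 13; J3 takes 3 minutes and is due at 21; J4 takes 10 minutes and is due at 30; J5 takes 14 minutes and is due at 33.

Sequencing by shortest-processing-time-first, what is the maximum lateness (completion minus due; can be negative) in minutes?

10

SPT (increasing processing time): J3 J1 J2 J4 J5.
J3: 0→3, due 21, lateness -18
J1: 3→10, due 32, lateness -22
J2: 10→19, due 13, lateness 6
J4: 19→29, due 30, lateness -1
J5: 29→43, due 33, lateness 10
Maximum = 10.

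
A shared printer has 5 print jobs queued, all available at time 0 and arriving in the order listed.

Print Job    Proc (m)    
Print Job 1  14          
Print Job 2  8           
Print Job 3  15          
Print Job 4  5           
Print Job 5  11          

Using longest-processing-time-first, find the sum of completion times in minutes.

LPT (decreasing processing time): Print Job 3 Print Job 1 Print Job 5 Print Job 2 Print Job 4.
Print Job 3: 0→15
Print Job 1: 15→29
Print Job 5: 29→40
Print Job 2: 40→48
Print Job 4: 48→53
Sum = 15+29+40+48+53 = 185.

185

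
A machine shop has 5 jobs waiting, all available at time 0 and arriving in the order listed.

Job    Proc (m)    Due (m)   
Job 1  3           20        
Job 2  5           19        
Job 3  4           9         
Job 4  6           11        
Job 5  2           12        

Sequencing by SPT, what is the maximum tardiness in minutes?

SPT (increasing processing time): Job 5 Job 1 Job 3 Job 2 Job 4.
Job 5: 0→2, due 12, tardiness 0
Job 1: 2→5, due 20, tardiness 0
Job 3: 5→9, due 9, tardiness 0
Job 2: 9→14, due 19, tardiness 0
Job 4: 14→20, due 11, tardiness 9
Maximum = 9.

9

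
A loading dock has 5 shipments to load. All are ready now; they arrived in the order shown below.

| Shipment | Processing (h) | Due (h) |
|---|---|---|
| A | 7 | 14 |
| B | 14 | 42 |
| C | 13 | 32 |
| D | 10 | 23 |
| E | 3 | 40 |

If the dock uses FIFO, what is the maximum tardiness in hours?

21

FIFO (arrival order): A B C D E.
A: 0→7, due 14, tardiness 0
B: 7→21, due 42, tardiness 0
C: 21→34, due 32, tardiness 2
D: 34→44, due 23, tardiness 21
E: 44→47, due 40, tardiness 7
Maximum = 21.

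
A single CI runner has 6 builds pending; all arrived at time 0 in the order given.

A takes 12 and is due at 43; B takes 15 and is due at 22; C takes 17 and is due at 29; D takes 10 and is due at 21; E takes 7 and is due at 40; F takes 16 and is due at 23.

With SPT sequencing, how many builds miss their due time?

SPT (increasing processing time): E D A B F C.
E: 0→7, due 40, tardiness 0
D: 7→17, due 21, tardiness 0
A: 17→29, due 43, tardiness 0
B: 29→44, due 22, tardiness 22
F: 44→60, due 23, tardiness 37
C: 60→77, due 29, tardiness 48
Late builds: 3.

3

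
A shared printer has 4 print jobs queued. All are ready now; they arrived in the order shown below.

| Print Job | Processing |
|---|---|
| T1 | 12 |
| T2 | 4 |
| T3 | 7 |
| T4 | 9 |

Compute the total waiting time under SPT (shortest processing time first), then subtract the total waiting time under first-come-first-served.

-16

SPT (increasing processing time): T2 T3 T4 T1.
T2: waits 0, runs 0→4
T3: waits 4, runs 4→11
T4: waits 11, runs 11→20
T1: waits 20, runs 20→32
Sum = 0+4+11+20 = 35.
FIFO (arrival order): T1 T2 T3 T4.
T1: waits 0, runs 0→12
T2: waits 12, runs 12→16
T3: waits 16, runs 16→23
T4: waits 23, runs 23→32
Sum = 0+12+16+23 = 51.
Difference = 35 − 51 = -16.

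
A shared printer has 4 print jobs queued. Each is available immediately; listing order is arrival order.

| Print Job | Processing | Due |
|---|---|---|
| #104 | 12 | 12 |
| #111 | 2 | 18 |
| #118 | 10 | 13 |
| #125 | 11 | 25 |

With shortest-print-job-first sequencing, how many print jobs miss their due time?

1

SPT (increasing processing time): #111 #118 #125 #104.
#111: 0→2, due 18, tardiness 0
#118: 2→12, due 13, tardiness 0
#125: 12→23, due 25, tardiness 0
#104: 23→35, due 12, tardiness 23
Late print jobs: 1.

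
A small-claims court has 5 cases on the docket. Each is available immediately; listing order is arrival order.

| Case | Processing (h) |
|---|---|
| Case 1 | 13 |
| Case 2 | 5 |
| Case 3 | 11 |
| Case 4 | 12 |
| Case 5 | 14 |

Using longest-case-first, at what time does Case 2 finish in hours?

55

LPT (decreasing processing time): Case 5 Case 1 Case 4 Case 3 Case 2.
Case 5: 0→14
Case 1: 14→27
Case 4: 27→39
Case 3: 39→50
Case 2: 50→55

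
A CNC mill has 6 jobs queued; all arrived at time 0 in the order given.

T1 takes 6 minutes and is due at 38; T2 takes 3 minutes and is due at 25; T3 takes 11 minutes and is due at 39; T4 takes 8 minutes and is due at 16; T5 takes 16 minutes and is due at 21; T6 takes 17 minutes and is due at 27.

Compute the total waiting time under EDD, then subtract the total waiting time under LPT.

EDD (increasing due date): T4 T5 T2 T6 T1 T3.
T4: waits 0, runs 0→8
T5: waits 8, runs 8→24
T2: waits 24, runs 24→27
T6: waits 27, runs 27→44
T1: waits 44, runs 44→50
T3: waits 50, runs 50→61
Sum = 0+8+24+27+44+50 = 153.
LPT (decreasing processing time): T6 T5 T3 T4 T1 T2.
T6: waits 0, runs 0→17
T5: waits 17, runs 17→33
T3: waits 33, runs 33→44
T4: waits 44, runs 44→52
T1: waits 52, runs 52→58
T2: waits 58, runs 58→61
Sum = 0+17+33+44+52+58 = 204.
Difference = 153 − 204 = -51.

-51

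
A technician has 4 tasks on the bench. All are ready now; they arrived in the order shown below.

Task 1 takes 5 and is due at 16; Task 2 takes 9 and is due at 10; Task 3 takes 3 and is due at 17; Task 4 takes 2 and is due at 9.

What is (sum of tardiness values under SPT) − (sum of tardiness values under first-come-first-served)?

SPT (increasing processing time): Task 4 Task 3 Task 1 Task 2.
Task 4: 0→2, due 9, tardiness 0
Task 3: 2→5, due 17, tardiness 0
Task 1: 5→10, due 16, tardiness 0
Task 2: 10→19, due 10, tardiness 9
Sum = 0+0+0+9 = 9.
FIFO (arrival order): Task 1 Task 2 Task 3 Task 4.
Task 1: 0→5, due 16, tardiness 0
Task 2: 5→14, due 10, tardiness 4
Task 3: 14→17, due 17, tardiness 0
Task 4: 17→19, due 9, tardiness 10
Sum = 0+4+0+10 = 14.
Difference = 9 − 14 = -5.

-5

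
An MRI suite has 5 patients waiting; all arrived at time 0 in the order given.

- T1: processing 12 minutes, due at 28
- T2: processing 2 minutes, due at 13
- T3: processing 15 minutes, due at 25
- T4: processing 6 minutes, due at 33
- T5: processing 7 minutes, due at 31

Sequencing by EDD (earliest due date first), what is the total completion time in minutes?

126

EDD (increasing due date): T2 T3 T1 T5 T4.
T2: 0→2
T3: 2→17
T1: 17→29
T5: 29→36
T4: 36→42
Sum = 2+17+29+36+42 = 126.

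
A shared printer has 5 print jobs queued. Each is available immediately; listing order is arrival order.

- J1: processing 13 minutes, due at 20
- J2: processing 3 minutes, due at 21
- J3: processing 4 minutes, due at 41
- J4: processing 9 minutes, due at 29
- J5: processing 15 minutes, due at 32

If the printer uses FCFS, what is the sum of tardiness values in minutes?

12

FIFO (arrival order): J1 J2 J3 J4 J5.
J1: 0→13, due 20, tardiness 0
J2: 13→16, due 21, tardiness 0
J3: 16→20, due 41, tardiness 0
J4: 20→29, due 29, tardiness 0
J5: 29→44, due 32, tardiness 12
Sum = 0+0+0+0+12 = 12.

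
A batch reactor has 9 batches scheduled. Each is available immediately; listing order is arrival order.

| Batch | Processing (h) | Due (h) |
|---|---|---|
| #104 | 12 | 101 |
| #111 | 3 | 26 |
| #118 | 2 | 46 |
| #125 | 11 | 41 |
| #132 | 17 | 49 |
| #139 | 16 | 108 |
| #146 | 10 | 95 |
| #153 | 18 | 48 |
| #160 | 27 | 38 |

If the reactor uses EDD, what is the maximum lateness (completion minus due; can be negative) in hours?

29

EDD (increasing due date): #111 #160 #125 #118 #153 #132 #146 #104 #139.
#111: 0→3, due 26, lateness -23
#160: 3→30, due 38, lateness -8
#125: 30→41, due 41, lateness 0
#118: 41→43, due 46, lateness -3
#153: 43→61, due 48, lateness 13
#132: 61→78, due 49, lateness 29
#146: 78→88, due 95, lateness -7
#104: 88→100, due 101, lateness -1
#139: 100→116, due 108, lateness 8
Maximum = 29.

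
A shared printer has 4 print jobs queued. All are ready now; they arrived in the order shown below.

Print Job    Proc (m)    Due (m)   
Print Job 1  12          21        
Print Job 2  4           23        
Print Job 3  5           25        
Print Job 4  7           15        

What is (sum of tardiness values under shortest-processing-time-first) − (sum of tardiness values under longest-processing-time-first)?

SPT (increasing processing time): Print Job 2 Print Job 3 Print Job 4 Print Job 1.
Print Job 2: 0→4, due 23, tardiness 0
Print Job 3: 4→9, due 25, tardiness 0
Print Job 4: 9→16, due 15, tardiness 1
Print Job 1: 16→28, due 21, tardiness 7
Sum = 0+0+1+7 = 8.
LPT (decreasing processing time): Print Job 1 Print Job 4 Print Job 3 Print Job 2.
Print Job 1: 0→12, due 21, tardiness 0
Print Job 4: 12→19, due 15, tardiness 4
Print Job 3: 19→24, due 25, tardiness 0
Print Job 2: 24→28, due 23, tardiness 5
Sum = 0+4+0+5 = 9.
Difference = 8 − 9 = -1.

-1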